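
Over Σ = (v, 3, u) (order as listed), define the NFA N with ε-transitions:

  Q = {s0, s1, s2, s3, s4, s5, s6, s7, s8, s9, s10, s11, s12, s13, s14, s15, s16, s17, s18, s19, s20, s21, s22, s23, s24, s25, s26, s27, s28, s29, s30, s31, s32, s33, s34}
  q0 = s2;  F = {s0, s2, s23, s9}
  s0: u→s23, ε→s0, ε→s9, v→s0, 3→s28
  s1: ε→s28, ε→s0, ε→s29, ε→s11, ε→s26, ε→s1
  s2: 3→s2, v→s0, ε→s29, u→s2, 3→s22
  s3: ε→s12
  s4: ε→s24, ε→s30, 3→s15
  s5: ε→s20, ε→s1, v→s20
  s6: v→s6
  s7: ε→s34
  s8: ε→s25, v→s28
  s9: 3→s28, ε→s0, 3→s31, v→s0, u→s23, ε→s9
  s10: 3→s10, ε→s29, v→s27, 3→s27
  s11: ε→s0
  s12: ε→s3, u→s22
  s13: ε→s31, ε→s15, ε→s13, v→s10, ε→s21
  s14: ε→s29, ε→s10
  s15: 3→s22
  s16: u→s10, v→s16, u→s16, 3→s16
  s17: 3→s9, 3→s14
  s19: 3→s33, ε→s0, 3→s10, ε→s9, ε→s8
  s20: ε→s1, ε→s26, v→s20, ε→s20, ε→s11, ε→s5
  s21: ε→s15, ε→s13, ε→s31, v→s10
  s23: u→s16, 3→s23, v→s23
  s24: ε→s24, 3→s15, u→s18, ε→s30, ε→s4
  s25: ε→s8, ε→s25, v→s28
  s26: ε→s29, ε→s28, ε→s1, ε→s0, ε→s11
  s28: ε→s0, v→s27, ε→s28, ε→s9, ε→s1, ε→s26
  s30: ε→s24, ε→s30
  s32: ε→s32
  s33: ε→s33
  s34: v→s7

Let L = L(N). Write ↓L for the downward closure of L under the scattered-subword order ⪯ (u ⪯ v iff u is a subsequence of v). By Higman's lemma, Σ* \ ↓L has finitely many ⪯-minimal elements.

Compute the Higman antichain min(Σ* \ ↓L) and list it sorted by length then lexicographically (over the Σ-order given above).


Antichain: [vuu].

|Q|=35, |F|=4, |δ|=96 (57 ε).
min D↑ (4 st, q0=0, F={3}): 0:v→1,3→0,u→0 1:v→1,3→1,u→2 2:v→2,3→2,u→3 3:v→3,3→3,u→3.
'vuu': N↓-sim [14, 12, 5, 4] end={s10,s16,s27,s29} — reject; 3/3 deletions ∈↓L.
1 obstructions.


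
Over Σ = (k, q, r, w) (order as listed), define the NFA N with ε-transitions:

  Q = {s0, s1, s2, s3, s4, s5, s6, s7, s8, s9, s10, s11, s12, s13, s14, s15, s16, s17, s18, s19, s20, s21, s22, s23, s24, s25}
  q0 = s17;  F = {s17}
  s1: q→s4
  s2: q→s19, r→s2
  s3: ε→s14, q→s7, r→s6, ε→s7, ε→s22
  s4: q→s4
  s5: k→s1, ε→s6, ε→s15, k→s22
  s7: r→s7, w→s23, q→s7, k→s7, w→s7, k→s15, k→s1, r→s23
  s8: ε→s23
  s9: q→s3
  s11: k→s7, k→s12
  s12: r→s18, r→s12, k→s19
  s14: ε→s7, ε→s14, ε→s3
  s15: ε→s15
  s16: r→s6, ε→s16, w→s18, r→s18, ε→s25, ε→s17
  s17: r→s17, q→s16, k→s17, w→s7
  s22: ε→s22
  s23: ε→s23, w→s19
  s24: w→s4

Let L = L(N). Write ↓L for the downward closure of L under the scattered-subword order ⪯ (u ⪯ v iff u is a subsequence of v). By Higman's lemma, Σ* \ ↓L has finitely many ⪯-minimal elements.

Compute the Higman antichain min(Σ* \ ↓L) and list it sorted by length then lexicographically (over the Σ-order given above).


A = [w].

|Q|=26, |F|=1, |δ|=46 (15 ε).
min D↑ (2 st, q0=0, F={1}): 0:k→0,q→0,r→0,w→1 1:k→1,q→1,r→1,w→1.
'w': N↓-sim [11, 7] end={s1,s15,s18,s19,s23,s4,s7} rej; 1/1 del acc.
1 obstructions.


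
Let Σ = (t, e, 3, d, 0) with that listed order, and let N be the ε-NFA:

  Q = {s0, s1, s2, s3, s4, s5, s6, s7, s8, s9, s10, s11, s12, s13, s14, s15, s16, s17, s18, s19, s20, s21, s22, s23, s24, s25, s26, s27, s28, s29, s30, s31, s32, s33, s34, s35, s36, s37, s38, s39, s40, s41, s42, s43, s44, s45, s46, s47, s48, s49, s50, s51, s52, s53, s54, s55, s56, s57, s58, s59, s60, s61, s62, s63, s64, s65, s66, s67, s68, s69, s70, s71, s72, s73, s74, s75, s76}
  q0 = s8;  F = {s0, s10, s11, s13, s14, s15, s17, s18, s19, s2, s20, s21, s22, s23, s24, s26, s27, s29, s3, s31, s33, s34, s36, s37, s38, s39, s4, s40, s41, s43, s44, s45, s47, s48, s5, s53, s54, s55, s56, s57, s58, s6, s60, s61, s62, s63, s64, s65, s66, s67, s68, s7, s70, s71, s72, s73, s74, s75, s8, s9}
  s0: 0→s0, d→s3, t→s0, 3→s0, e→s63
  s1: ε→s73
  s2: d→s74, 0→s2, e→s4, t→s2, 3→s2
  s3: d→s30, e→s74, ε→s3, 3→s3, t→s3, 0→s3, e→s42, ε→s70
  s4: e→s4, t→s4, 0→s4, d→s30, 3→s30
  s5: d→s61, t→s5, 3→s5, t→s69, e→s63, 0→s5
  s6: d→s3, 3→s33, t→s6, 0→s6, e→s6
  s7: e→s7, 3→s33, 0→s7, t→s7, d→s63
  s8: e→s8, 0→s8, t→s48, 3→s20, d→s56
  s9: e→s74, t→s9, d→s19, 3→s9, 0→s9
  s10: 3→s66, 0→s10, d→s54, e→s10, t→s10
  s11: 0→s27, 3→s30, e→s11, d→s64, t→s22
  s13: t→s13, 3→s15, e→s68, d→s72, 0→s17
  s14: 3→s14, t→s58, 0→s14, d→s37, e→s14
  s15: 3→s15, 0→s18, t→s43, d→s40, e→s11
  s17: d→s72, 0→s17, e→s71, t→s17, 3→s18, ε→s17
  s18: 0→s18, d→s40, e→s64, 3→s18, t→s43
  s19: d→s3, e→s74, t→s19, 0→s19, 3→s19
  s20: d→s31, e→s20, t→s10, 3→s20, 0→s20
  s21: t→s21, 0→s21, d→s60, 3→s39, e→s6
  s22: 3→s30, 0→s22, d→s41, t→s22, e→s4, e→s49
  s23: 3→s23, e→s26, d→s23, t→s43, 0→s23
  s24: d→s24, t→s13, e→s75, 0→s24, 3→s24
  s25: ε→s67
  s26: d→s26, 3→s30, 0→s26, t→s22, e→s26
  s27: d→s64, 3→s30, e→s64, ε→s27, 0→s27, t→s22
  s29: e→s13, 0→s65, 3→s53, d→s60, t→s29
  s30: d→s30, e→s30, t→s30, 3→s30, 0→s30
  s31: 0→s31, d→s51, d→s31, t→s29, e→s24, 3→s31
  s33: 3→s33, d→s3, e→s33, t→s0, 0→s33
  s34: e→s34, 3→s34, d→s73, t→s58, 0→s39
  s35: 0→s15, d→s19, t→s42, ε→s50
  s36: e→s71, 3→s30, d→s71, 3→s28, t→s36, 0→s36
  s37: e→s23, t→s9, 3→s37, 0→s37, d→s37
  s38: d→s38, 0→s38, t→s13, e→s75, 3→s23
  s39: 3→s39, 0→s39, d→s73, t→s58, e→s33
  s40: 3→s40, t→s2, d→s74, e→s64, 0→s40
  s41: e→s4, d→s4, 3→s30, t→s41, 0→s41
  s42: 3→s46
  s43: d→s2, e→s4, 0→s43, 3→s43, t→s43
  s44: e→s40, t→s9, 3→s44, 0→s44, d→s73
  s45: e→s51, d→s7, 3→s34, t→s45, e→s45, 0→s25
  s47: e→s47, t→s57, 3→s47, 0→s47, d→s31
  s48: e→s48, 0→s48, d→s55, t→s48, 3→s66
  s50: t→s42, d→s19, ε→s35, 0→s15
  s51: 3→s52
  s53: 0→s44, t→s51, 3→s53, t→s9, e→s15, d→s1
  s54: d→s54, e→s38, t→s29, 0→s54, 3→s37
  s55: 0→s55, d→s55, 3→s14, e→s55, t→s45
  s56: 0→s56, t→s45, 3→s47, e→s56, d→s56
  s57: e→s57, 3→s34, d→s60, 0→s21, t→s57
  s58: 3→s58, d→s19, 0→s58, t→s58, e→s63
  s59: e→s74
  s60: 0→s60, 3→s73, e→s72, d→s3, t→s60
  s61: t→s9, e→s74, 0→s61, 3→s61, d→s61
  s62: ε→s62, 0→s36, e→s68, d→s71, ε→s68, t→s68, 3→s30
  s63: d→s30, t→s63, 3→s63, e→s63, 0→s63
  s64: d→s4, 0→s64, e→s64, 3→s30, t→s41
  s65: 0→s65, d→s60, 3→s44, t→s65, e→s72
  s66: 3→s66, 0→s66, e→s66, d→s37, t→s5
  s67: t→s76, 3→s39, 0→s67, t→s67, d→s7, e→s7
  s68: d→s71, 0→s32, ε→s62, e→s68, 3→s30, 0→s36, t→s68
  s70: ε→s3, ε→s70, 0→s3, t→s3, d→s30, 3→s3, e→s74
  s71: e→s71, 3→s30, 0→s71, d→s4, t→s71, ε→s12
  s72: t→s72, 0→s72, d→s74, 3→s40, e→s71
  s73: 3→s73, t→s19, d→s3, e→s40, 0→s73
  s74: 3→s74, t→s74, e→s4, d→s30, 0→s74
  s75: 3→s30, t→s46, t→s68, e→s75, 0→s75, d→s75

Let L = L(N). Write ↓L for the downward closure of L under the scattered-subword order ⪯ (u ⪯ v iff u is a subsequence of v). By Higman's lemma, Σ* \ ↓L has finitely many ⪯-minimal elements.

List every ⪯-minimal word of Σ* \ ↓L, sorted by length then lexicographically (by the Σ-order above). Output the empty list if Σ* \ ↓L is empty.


|Q|=77, |F|=60, |δ|=338 (14 ε).
min D↑ (59 st, q0=0, F={35}): 0:t→1,e→0,3→2,d→3,0→0 1:t→1,e→1,3→4,d→5,0→1 2:t→6,e→2,3→2,d→7,0→2 3:t→8,e→3,3→9,d→3,0→3 4:t→10,e→4,3→4,d→11,0→4 5:t→8,e→5,3→12,d→5,0→5 6:t→6,e→6,3→4,d→13,0→6 7:t→14,e→15,3→7,d→7,0→7 8:t→8,e→8,3→16,d→17,0→18 9:t→19,e→9,3→9,d→7,0→9 10:t→10,e→20,3→10,d→21,0→10 11:t→22,e→23,3→11,d→11,0→11 12:t→24,e→12,3→12,d→11,0→12 13:t→14,e→25,3→11,d→13,0→13 14:t→14,e→26,3→27,d→28,0→29 15:t→26,e→30,3→15,d→15,0→15 16:t→24,e→16,3→16,d→31,0→32 17:t→17,e→17,3→33,d→20,0→17 18:t→18,e→17,3→32,d→17,0→18 19:t→19,e→19,3→16,d→28,0→34 20:t→20,e→20,3→20,d→35,0→20 21:t→22,e→36,3→21,d→21,0→21 22:t→22,e→36,3→22,d→37,0→22 23:t→38,e→39,3→23,d→23,0→23 24:t→24,e→20,3→24,d→37,0→24 25:t→26,e→30,3→23,d→25,0→25 26:t→26,e→40,3→41,d→42,0→43 27:t→22,e→41,3→27,d→31,0→44 28:t→28,e→42,3→31,d→45,0→28 29:t→29,e→42,3→44,d→28,0→29 30:t→40,e→30,3→35,d→30,0→30 31:t→37,e→46,3→31,d→45,0→31 32:t→24,e→33,3→32,d→31,0→32 33:t→47,e→33,3→33,d→45,0→33 34:t→34,e→48,3→32,d→28,0→34 35:t→35,e→35,3→35,d→35,0→35 36:t→36,e→49,3→36,d→35,0→36 37:t→37,e→36,3→37,d→45,0→37 38:t→38,e→49,3→38,d→50,0→38 39:t→51,e→39,3→35,d→39,0→39 40:t→40,e→40,3→35,d→52,0→53 41:t→38,e→54,3→41,d→46,0→55 42:t→42,e→52,3→46,d→36,0→42 43:t→43,e→52,3→55,d→42,0→43 44:t→22,e→46,3→44,d→31,0→44 45:t→45,e→36,3→45,d→35,0→45 46:t→50,e→56,3→46,d→36,0→46 47:t→47,e→20,3→47,d→45,0→47 48:t→48,e→48,3→33,d→45,0→48 49:t→49,e→49,3→35,d→35,0→49 50:t→50,e→49,3→50,d→36,0→50 51:t→51,e→49,3→35,d→57,0→51 52:t→52,e→52,3→35,d→49,0→52 53:t→53,e→52,3→35,d→52,0→53 54:t→51,e→54,3→35,d→56,0→58 55:t→38,e→56,3→55,d→46,0→55 56:t→57,e→56,3→35,d→49,0→56 57:t→57,e→49,3→35,d→49,0→57 58:t→51,e→56,3→35,d→56,0→58 [Hopcroft].
't3ted': run [73, 67, 41, 22, 7, 1] end={s30} — reject; 5/5 deletions ∈↓L.
'3dee3': N↓-sim [73, 64, 48, 31, 18, 2] end={s28,s30} ∉↓L; 5/5 deletions ∈↓L.
'dtddd': run [73, 66, 53, 22, 8, 1] end={s30} — reject; 5/5 deletions ∈↓L.
'dt0edd': |S_i|=[73, 66, 53, 40, 20, 8, 1] end={s30} — reject; 6/6 del acc.
4 words, ⪯-incomp.

A = [t3ted, 3dee3, dtddd, dt0edd].


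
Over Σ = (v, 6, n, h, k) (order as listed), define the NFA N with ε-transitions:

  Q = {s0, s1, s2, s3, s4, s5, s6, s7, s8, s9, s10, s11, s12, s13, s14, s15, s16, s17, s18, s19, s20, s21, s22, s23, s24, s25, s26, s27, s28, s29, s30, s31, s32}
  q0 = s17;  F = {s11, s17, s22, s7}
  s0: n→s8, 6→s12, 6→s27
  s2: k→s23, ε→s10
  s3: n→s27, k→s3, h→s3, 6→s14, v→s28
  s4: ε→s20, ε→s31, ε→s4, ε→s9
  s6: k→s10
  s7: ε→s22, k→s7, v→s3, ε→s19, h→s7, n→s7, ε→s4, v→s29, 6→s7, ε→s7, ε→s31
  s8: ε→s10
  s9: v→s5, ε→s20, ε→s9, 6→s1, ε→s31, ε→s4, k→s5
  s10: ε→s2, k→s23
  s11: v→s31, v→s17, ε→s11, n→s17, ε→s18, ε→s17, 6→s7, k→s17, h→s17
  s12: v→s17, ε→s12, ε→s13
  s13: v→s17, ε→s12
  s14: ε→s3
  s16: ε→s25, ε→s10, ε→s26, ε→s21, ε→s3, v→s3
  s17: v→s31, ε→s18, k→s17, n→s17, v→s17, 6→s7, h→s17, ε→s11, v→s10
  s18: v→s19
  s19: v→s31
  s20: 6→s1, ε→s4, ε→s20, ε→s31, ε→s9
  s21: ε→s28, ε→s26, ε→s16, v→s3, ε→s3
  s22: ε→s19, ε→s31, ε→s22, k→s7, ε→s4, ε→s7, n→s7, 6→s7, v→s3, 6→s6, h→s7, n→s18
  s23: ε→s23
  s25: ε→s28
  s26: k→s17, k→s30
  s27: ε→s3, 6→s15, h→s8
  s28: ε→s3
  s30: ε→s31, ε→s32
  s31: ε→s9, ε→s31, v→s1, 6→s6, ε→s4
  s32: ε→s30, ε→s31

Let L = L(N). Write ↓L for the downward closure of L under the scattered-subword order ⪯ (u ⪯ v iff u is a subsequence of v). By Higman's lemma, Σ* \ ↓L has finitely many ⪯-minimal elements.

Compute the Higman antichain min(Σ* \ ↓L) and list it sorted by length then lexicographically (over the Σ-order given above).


Antichain: [6v].

|Q|=33, |F|=4, |δ|=107 (54 ε).
min D↑ (3 st, q0=0, F={2}): 0:v→0,6→1,n→0,h→0,k→0 1:v→2,6→1,n→1,h→1,k→1 2:v→2,6→2,n→2,h→2,k→2 (ε-aug+det+¬).
'6v': |S_i|=[23, 21, 18] end={s1,s10,s14,s15,s19,s2,s20,s23,s27,s28,s29,s3,…} — reject; 2/2 deletions ∈↓L.
1 minimals (antichain).


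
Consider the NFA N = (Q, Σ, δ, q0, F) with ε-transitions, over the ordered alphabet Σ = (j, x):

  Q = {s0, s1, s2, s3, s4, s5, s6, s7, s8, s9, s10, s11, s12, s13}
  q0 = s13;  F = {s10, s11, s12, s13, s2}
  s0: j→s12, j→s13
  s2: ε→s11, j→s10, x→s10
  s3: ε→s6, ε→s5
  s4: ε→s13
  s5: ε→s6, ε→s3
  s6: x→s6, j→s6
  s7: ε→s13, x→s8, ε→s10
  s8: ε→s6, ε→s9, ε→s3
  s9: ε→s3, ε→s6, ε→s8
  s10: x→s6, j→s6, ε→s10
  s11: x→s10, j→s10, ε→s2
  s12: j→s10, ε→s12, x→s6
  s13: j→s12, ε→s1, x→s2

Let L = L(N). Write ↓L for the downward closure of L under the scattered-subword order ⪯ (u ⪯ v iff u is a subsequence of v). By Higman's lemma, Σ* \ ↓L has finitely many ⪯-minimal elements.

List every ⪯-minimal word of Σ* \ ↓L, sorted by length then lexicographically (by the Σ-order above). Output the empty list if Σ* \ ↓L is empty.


|Q|=14, |F|=5, |δ|=33 (18 ε).
min D↑ (5 st, q0=0, F={4}): 0:j→1,x→2 1:j→3,x→4 2:j→3,x→3 3:j→4,x→4 4:j→4,x→4.
'jx': |S_i|=[7, 3, 1] end={s6} — reject; 2/2 deletions ∈↓L.
'jjj': N↓-sim [7, 3, 2, 1] end={s6} — reject; 3/3 deletions ∈↓L.
'xjj': N↓-sim [7, 4, 2, 1] end={s6} ∉↓L; 3/3 del acc.
'xxj': N↓-sim [7, 4, 2, 1] end={s6} — reject; 3/3 single-dels accept.
'xxx': N↓-sim [7, 4, 2, 1] end={s6} — reject; 3/3 deletions ∈↓L.
5 obstructions.

A = [jx, jjj, xjj, xxj, xxx].


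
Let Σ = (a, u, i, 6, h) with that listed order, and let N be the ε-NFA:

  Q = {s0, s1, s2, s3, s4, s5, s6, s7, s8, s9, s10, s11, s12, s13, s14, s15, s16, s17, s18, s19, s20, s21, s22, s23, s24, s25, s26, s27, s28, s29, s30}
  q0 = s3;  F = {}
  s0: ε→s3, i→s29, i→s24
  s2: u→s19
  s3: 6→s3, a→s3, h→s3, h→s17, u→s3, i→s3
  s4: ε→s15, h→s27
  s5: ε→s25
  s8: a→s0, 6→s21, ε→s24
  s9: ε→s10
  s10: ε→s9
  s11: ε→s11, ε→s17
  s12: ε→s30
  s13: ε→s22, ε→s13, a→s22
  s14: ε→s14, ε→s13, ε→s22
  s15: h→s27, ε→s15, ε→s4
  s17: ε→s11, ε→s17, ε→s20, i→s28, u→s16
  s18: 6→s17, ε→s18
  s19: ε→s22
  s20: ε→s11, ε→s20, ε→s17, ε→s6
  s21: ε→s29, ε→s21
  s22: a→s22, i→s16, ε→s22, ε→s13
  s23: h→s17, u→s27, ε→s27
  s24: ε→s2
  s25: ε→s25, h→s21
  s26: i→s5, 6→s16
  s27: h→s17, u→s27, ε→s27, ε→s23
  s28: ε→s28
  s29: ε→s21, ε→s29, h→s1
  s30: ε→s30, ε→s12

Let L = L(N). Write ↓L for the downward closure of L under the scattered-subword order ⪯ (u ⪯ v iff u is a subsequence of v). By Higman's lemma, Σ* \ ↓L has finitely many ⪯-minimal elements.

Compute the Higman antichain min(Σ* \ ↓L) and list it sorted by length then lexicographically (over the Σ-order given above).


|Q|=31, |F|=0, |δ|=66 (39 ε).
min D↑ (1 st, q0=0, F={0}): 0:a→0,u→0,i→0,6→0,h→0.
ε ∈ L(D↑) ⇒ ↓L = ∅.

min(Σ*\↓L) = [ε].


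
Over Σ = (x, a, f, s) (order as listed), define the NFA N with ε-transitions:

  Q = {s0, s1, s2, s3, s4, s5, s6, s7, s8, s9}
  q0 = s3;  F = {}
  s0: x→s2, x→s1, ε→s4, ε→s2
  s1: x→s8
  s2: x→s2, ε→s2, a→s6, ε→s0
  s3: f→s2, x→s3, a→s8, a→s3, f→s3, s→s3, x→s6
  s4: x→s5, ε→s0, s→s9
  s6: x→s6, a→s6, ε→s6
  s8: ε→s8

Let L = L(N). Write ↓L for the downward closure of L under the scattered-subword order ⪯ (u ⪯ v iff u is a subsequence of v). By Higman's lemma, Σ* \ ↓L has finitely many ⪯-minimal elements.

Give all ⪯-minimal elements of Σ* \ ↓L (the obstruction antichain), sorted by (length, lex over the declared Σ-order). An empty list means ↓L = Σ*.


Antichain: [ε].

|Q|=10, |F|=0, |δ|=23 (7 ε).
min D↑ (1 st, q0=0, F={0}): 0:x→0,a→0,f→0,s→0.
ε ∈ L(D↑) ⇒ ↓L = ∅.


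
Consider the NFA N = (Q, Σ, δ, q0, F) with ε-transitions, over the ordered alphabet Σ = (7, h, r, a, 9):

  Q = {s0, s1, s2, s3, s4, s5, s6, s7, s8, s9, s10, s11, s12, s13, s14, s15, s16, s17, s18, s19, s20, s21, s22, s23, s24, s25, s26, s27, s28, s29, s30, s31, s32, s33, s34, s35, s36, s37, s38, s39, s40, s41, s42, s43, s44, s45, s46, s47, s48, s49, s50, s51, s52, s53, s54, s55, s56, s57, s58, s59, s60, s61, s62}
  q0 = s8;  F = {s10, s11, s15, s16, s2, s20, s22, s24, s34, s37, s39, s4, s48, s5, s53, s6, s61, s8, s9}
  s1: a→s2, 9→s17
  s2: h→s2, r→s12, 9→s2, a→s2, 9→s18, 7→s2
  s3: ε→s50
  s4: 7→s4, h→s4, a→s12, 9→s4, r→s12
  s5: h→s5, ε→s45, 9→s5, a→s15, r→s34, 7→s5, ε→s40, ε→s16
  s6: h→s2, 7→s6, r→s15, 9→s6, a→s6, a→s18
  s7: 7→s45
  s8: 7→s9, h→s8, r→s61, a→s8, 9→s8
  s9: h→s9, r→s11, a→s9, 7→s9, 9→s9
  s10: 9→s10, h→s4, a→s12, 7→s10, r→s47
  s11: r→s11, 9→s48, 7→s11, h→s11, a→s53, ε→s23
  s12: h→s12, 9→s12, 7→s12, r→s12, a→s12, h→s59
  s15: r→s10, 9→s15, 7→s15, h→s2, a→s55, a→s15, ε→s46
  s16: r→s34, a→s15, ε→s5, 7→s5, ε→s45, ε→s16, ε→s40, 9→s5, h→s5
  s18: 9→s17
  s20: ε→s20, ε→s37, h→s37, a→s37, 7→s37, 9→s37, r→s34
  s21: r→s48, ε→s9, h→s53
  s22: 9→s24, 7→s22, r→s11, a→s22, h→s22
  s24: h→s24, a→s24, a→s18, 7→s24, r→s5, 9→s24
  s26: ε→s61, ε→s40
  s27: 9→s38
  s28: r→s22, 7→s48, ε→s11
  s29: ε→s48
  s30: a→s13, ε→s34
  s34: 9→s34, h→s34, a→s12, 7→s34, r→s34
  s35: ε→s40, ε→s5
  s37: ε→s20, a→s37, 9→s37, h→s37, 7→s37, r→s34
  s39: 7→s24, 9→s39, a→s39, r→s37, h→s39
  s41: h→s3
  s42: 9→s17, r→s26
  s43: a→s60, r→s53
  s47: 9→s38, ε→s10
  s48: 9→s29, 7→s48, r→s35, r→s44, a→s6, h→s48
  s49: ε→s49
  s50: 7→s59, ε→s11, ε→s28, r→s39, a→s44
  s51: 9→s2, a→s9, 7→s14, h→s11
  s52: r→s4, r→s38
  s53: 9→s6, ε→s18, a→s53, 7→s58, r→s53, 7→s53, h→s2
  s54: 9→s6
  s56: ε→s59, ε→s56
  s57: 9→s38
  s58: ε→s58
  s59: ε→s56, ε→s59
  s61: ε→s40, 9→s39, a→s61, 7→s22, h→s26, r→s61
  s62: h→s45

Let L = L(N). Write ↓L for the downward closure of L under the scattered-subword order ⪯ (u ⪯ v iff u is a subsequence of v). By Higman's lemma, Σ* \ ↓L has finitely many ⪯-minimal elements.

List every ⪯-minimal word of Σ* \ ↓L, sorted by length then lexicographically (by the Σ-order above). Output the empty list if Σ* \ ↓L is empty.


|Q|=63, |F|=19, |δ|=167 (32 ε).
min D↑ (18 st, q0=0, F={14}): 0:7→1,h→0,r→2,a→0,9→0 1:7→1,h→1,r→3,a→1,9→1 2:7→4,h→2,r→2,a→2,9→5 3:7→3,h→3,r→3,a→6,9→7 4:7→4,h→4,r→3,a→4,9→8 5:7→8,h→5,r→9,a→5,9→5 6:7→6,h→10,r→6,a→6,9→11 7:7→7,h→7,r→12,a→11,9→7 8:7→8,h→8,r→12,a→8,9→8 9:7→9,h→9,r→13,a→9,9→9 10:7→10,h→10,r→14,a→10,9→10 11:7→11,h→10,r→15,a→11,9→11 12:7→12,h→12,r→13,a→15,9→12 13:7→13,h→13,r→13,a→14,9→13 14:7→14,h→14,r→14,a→14,9→14 15:7→15,h→10,r→16,a→15,9→15 16:7→16,h→17,r→16,a→14,9→16 17:7→17,h→17,r→14,a→14,9→17 (ε-aug+det+¬).
'7rahr': run [36, 32, 27, 16, 7, 3] end={s12,s56,s59} — reject; 5/5 deletions ∈↓L.
'r9rra': run [36, 34, 27, 22, 8, 3] end={s12,s56,s59} — reject; 5/5 single-dels accept.
2 obstructions.

Antichain: [7rahr, r9rra].


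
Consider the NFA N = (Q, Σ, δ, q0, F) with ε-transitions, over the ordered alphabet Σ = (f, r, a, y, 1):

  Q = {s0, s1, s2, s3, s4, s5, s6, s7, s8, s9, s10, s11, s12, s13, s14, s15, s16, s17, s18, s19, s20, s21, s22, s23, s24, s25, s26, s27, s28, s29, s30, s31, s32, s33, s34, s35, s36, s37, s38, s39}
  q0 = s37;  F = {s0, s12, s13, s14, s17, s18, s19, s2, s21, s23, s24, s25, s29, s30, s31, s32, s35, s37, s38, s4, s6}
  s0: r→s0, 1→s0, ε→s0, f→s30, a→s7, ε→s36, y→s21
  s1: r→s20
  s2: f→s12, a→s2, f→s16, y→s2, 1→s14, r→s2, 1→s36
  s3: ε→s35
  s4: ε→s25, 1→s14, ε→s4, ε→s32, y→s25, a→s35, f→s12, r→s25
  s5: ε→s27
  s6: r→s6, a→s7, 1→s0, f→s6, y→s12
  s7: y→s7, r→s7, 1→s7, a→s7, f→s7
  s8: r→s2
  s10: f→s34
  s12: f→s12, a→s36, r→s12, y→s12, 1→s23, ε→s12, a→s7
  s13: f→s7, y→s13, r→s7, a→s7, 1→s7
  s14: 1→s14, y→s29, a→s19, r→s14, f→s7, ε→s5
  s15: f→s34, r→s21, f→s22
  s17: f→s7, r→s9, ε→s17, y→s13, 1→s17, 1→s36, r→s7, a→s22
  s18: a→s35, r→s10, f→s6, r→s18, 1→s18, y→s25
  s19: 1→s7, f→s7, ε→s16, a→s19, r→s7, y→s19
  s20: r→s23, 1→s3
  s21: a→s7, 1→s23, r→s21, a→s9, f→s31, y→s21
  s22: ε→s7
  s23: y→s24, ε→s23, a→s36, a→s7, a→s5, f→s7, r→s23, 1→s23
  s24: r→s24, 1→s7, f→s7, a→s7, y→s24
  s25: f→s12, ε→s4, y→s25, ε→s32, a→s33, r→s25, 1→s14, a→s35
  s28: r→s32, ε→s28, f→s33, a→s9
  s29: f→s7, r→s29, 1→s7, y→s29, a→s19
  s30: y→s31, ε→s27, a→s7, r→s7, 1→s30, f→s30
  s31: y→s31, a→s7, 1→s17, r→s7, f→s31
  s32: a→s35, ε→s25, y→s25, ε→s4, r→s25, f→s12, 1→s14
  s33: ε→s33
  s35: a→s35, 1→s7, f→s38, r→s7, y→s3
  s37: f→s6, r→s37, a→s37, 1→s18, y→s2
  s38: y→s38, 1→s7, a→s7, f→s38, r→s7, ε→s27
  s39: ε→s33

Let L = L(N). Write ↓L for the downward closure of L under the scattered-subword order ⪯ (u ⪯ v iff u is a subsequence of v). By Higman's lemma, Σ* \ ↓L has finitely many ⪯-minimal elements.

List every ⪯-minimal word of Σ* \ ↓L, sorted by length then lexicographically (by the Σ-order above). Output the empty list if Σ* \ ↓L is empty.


Antichain: [fa, y1f, 1ar, 1a1, f1fr, y1y1].

|Q|=40, |F|=21, |δ|=153 (22 ε).
min D↑ (20 st, q0=0, F={4}): 0:f→1,r→0,a→0,y→2,1→3 1:f→1,r→1,a→4,y→5,1→6 2:f→5,r→2,a→2,y→2,1→7 3:f→1,r→3,a→8,y→9,1→3 4:f→4,r→4,a→4,y→4,1→4 5:f→5,r→5,a→4,y→5,1→10 6:f→11,r→6,a→4,y→12,1→6 7:f→4,r→7,a→13,y→14,1→7 8:f→15,r→4,a→8,y→8,1→4 9:f→5,r→9,a→8,y→9,1→7 10:f→4,r→10,a→4,y→16,1→10 11:f→11,r→4,a→4,y→17,1→11 12:f→17,r→12,a→4,y→12,1→10 13:f→4,r→4,a→13,y→13,1→4 14:f→4,r→14,a→13,y→14,1→4 15:f→15,r→4,a→4,y→15,1→4 16:f→4,r→16,a→4,y→16,1→4 17:f→17,r→4,a→4,y→17,1→18 18:f→4,r→4,a→4,y→19,1→18 19:f→4,r→4,a→4,y→19,1→4 [Hopcroft].
'fa': run [32, 19, 6] end={s22,s27,s36,s5,s7,s9} rej; 2/2 del acc.
'y1f': run [32, 25, 14, 1] end={s7} rej; 3/3 single-dels accept.
'1ar': |S_i|=[32, 30, 12, 1] end={s7} — reject; 3/3 del acc.
'1a1': |S_i|=[32, 30, 12, 1] end={s7} rej; 3/3 single-dels accept.
'f1fr': |S_i|=[32, 19, 14, 9, 2] end={s7,s9} rej; 4/4 single-dels accept.
'y1y1': N↓-sim [32, 25, 14, 6, 1] end={s7} ∉↓L; 4/4 single-dels accept.
6 words, ⪯-incomp.


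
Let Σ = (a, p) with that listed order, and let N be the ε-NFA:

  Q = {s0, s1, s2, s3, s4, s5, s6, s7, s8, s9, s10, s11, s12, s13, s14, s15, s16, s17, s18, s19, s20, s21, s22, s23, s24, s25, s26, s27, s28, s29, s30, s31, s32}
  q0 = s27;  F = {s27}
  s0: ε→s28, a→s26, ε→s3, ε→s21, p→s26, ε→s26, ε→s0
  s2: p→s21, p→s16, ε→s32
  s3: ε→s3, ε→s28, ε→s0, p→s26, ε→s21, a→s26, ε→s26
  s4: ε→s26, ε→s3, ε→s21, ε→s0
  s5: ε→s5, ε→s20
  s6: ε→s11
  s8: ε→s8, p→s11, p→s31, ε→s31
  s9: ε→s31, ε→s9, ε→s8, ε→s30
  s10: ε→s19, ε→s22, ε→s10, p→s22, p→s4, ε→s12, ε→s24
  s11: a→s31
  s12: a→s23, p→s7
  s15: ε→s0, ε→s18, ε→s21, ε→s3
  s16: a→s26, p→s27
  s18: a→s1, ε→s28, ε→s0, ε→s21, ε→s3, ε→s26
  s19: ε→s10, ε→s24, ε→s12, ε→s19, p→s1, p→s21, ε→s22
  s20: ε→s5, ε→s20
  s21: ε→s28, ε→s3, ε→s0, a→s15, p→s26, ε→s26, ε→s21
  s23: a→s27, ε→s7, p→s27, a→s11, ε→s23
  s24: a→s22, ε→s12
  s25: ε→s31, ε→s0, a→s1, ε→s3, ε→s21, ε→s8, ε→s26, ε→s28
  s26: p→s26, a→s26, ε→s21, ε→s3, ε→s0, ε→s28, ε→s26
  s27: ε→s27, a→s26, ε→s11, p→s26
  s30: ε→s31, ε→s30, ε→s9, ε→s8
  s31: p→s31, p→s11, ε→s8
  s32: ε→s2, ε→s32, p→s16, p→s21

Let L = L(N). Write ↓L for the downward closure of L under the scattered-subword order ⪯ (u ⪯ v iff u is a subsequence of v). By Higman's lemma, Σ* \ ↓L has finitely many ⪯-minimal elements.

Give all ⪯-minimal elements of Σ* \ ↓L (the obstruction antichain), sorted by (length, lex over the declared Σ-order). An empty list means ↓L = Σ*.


Antichain: [a, p].

|Q|=33, |F|=1, |δ|=107 (74 ε).
min D↑ (2 st, q0=0, F={1}): 0:a→1,p→1 1:a→1,p→1 (ε-aug+det+¬).
'a': run [12, 11] end={s0,s1,s11,s15,s18,s21,s26,s28,s3,s31,s8} rej; 1/1 deletions ∈↓L.
'p': run [12, 11] end={s0,s1,s11,s15,s18,s21,s26,s28,s3,s31,s8} — reject; 1/1 single-dels accept.
2 obstructions.


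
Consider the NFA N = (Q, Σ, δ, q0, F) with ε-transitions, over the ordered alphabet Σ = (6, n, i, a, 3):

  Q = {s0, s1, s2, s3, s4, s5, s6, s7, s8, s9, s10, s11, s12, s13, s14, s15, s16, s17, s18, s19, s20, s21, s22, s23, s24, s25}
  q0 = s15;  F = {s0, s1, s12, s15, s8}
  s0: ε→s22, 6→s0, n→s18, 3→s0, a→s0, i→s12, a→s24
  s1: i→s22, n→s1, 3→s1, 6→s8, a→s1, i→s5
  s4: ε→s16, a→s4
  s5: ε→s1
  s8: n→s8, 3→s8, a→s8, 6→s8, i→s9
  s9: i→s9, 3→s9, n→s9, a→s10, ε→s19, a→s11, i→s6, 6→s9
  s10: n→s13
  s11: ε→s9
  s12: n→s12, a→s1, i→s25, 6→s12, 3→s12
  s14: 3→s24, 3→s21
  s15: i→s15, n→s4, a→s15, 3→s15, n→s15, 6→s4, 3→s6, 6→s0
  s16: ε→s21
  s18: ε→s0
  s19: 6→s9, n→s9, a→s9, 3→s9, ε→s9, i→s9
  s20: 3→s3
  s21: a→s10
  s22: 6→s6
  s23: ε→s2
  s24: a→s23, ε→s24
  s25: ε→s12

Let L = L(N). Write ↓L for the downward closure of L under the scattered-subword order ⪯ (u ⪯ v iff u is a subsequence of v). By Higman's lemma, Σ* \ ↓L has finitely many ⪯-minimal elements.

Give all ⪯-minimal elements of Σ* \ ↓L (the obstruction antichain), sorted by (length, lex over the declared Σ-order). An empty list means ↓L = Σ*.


min(Σ*\↓L) = [6ia6i].

|Q|=26, |F|=5, |δ|=61 (11 ε).
min D↑ (6 st, q0=0, F={5}): 0:6→1,n→0,i→0,a→0,3→0 1:6→1,n→1,i→2,a→1,3→1 2:6→2,n→2,i→2,a→3,3→2 3:6→4,n→3,i→3,a→3,3→3 4:6→4,n→4,i→5,a→4,3→4 5:6→5,n→5,i→5,a→5,3→5.
'6ia6i': |S_i|=[21, 20, 12, 10, 7, 6] end={s10,s11,s13,s19,s6,s9} — reject; 5/5 single-dels accept.
1 obstructions.


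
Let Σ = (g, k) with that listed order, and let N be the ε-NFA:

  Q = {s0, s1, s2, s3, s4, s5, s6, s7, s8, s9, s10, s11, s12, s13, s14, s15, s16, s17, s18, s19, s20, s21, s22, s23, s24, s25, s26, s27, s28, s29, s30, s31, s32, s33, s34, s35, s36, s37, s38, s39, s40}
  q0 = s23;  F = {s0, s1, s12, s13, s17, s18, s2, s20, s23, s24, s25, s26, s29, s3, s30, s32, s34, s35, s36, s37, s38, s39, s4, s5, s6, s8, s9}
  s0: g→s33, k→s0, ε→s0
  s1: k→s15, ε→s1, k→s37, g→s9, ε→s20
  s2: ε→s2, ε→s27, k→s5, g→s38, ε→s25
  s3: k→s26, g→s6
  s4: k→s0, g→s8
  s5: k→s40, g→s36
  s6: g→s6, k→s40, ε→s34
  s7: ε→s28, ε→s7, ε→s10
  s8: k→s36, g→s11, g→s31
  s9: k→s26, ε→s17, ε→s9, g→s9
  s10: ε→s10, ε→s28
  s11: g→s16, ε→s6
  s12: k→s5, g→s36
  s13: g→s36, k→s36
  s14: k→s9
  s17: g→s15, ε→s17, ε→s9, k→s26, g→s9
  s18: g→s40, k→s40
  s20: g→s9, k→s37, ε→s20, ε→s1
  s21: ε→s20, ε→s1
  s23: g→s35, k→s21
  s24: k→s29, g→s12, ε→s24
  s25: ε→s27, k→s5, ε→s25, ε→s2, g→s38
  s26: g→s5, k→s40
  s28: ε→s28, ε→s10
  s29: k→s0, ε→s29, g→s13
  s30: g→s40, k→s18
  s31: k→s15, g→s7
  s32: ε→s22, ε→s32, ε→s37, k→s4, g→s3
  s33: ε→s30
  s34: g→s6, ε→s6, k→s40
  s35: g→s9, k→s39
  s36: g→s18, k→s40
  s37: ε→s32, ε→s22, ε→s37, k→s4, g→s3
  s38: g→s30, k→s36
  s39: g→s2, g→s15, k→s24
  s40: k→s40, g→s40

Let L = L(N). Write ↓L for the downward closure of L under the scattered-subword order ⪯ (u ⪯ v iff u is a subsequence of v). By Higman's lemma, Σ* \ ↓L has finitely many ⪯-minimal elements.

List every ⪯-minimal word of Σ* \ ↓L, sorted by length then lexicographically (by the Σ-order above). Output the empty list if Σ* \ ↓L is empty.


|Q|=41, |F|=27, |δ|=100 (36 ε).
min D↑ (23 st, q0=0, F={12}): 0:g→1,k→2 1:g→3,k→4 2:g→3,k→5 3:g→3,k→6 4:g→7,k→8 5:g→9,k→10 6:g→11,k→12 7:g→13,k→11 8:g→14,k→15 9:g→16,k→6 10:g→17,k→18 11:g→19,k→12 12:g→12,k→12 13:g→20,k→19 14:g→19,k→11 15:g→21,k→18 16:g→16,k→12 17:g→16,k→19 18:g→20,k→18 19:g→22,k→12 20:g→12,k→22 21:g→19,k→19 22:g→12,k→12.
'ggkk': |S_i|=[39, 31, 24, 6, 1] end={s40} — reject; 4/4 single-dels accept.
'kgkk': N↓-sim [39, 37, 26, 6, 1] end={s40} ∉↓L; 4/4 single-dels accept.
'kkggk': run [39, 37, 27, 20, 13, 2] end={s15,s40} ∉↓L; 5/5 deletions ∈↓L.
'gkgggg': N↓-sim [39, 31, 18, 13, 5, 3, 1] end={s40} ∉↓L; 6/6 del acc.
'kkkkgg': |S_i|=[39, 37, 27, 21, 7, 4, 1] end={s40} — reject; 6/6 deletions ∈↓L.
5 obstructions.

Antichain: [ggkk, kgkk, kkggk, gkgggg, kkkkgg].


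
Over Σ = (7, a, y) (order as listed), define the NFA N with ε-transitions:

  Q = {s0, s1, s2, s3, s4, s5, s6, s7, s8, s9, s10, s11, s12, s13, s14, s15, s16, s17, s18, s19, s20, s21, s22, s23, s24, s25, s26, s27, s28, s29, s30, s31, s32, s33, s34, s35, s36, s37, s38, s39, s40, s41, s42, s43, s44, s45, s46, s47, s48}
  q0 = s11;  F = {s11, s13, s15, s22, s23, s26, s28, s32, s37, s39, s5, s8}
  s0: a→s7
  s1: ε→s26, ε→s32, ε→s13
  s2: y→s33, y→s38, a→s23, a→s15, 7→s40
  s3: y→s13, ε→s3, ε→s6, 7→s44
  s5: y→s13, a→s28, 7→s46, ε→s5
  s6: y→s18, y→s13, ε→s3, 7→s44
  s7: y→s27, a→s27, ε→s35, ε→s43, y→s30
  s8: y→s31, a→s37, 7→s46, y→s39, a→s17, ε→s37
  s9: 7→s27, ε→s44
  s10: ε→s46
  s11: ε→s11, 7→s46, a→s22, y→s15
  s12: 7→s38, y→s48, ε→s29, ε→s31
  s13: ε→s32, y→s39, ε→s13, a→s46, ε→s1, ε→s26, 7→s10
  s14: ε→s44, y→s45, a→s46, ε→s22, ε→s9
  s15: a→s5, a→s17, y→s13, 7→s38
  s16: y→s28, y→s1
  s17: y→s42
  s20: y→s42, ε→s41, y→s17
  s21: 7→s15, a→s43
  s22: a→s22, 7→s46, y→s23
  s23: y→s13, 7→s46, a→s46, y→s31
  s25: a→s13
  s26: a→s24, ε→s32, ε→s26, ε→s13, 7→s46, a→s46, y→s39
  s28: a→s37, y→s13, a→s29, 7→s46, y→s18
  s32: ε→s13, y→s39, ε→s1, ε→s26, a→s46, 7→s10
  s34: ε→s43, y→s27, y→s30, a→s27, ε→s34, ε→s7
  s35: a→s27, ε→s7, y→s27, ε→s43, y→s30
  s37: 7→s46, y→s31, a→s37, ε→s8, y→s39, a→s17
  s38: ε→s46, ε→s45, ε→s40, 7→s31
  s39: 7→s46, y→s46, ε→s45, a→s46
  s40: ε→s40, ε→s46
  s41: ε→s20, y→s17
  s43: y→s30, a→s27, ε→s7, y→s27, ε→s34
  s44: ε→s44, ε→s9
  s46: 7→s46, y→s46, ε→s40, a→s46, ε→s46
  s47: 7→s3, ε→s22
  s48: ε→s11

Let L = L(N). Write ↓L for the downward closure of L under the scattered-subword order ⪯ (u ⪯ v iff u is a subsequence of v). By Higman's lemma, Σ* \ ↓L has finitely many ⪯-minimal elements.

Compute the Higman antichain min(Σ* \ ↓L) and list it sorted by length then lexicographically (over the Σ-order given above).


Antichain: [7, aya, yya, yyyy, yaaayy].

|Q|=49, |F|=12, |δ|=137 (50 ε).
min D↑ (10 st, q0=0, F={1}): 0:7→1,a→2,y→3 1:7→1,a→1,y→1 2:7→1,a→2,y→4 3:7→1,a→5,y→6 4:7→1,a→1,y→6 5:7→1,a→7,y→6 6:7→1,a→1,y→8 7:7→1,a→9,y→6 8:7→1,a→1,y→1 9:7→1,a→9,y→8 [Hopcroft].
'7': N↓-sim [24, 6] end={s10,s31,s38,s40,s45,s46} — reject; 1/1 deletions ∈↓L.
'aya': run [24, 21, 14, 3] end={s24,s40,s46} — reject; 3/3 del acc.
'yya': N↓-sim [24, 22, 13, 3] end={s24,s40,s46} rej; 3/3 single-dels accept.
'yyyy': run [24, 22, 13, 4, 2] end={s40,s46} — reject; 4/4 deletions ∈↓L.
'yaaayy': N↓-sim [24, 22, 19, 18, 11, 6, 2] end={s40,s46} — reject; 6/6 deletions ∈↓L.
5 words, ⪯-incomp.


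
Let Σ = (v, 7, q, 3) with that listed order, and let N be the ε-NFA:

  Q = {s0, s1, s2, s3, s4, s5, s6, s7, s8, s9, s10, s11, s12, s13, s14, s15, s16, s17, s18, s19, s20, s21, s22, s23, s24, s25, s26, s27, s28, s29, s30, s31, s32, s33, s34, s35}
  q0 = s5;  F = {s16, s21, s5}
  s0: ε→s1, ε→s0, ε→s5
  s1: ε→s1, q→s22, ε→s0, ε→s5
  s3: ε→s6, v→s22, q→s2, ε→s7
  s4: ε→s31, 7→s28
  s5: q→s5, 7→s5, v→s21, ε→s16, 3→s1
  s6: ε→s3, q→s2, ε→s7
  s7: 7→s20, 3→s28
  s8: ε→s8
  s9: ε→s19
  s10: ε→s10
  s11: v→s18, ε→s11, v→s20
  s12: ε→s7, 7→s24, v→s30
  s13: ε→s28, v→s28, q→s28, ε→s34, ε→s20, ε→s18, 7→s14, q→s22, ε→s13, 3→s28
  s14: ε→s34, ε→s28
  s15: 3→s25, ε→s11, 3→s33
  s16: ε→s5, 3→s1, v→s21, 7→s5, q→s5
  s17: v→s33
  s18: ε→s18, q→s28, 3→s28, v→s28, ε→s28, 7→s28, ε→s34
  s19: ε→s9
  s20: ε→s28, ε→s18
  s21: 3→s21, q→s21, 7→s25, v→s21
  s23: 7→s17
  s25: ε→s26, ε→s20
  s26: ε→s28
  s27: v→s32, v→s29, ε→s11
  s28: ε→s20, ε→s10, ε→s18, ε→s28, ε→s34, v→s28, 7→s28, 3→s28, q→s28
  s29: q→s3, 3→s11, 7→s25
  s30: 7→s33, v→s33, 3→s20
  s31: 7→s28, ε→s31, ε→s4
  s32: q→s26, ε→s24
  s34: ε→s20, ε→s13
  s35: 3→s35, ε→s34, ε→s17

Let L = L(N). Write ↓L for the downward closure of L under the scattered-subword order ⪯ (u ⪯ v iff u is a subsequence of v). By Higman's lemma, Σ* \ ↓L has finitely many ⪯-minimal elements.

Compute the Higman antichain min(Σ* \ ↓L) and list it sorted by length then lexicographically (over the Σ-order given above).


Antichain: [v7].

|Q|=36, |F|=3, |δ|=99 (48 ε).
min D↑ (3 st, q0=0, F={2}): 0:v→1,7→0,q→0,3→0 1:v→1,7→2,q→1,3→1 2:v→2,7→2,q→2,3→2 [Hopcroft].
'v7': N↓-sim [15, 11, 10] end={s10,s13,s14,s18,s20,s22,s25,s26,s28,s34} — reject; 2/2 single-dels accept.
1 obstructions.


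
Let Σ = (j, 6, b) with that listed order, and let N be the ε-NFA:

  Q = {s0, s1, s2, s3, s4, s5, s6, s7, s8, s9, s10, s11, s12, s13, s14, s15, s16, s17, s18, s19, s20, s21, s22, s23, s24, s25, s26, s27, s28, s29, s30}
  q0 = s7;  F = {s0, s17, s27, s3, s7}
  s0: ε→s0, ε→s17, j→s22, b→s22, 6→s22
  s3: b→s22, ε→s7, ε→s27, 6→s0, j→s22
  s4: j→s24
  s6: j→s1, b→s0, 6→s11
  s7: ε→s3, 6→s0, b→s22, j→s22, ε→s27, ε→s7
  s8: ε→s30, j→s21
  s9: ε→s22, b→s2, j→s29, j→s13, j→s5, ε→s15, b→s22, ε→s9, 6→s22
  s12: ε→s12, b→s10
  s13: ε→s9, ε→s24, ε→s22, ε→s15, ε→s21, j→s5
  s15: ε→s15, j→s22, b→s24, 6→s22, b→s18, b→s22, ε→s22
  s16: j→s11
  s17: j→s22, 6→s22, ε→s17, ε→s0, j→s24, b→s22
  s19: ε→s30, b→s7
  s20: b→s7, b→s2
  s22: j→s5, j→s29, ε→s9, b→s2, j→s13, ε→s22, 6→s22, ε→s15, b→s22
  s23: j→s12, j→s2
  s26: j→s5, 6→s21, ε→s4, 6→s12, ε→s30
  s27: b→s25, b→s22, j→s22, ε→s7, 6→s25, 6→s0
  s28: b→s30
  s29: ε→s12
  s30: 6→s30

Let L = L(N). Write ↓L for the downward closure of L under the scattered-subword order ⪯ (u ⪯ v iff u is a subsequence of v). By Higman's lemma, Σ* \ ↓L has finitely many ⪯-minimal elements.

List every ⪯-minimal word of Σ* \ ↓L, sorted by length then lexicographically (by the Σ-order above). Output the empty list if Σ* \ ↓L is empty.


|Q|=31, |F|=5, |δ|=82 (29 ε).
min D↑ (3 st, q0=0, F={1}): 0:j→1,6→2,b→1 1:j→1,6→1,b→1 2:j→1,6→1,b→1.
'j': |S_i|=[18, 12] end={s10,s12,s13,s15,s18,s2,s21,s22,s24,s29,s5,s9} rej; 1/1 single-dels accept.
'b': N↓-sim [18, 13] end={s10,s12,s13,s15,s18,s2,s21,s22,s24,s25,s29,s5,…} — reject; 1/1 del acc.
'66': |S_i|=[18, 15, 12] end={s10,s12,s13,s15,s18,s2,s21,s22,s24,s29,s5,s9} rej; 2/2 del acc.
3 obstructions.

min(Σ*\↓L) = [j, b, 66].


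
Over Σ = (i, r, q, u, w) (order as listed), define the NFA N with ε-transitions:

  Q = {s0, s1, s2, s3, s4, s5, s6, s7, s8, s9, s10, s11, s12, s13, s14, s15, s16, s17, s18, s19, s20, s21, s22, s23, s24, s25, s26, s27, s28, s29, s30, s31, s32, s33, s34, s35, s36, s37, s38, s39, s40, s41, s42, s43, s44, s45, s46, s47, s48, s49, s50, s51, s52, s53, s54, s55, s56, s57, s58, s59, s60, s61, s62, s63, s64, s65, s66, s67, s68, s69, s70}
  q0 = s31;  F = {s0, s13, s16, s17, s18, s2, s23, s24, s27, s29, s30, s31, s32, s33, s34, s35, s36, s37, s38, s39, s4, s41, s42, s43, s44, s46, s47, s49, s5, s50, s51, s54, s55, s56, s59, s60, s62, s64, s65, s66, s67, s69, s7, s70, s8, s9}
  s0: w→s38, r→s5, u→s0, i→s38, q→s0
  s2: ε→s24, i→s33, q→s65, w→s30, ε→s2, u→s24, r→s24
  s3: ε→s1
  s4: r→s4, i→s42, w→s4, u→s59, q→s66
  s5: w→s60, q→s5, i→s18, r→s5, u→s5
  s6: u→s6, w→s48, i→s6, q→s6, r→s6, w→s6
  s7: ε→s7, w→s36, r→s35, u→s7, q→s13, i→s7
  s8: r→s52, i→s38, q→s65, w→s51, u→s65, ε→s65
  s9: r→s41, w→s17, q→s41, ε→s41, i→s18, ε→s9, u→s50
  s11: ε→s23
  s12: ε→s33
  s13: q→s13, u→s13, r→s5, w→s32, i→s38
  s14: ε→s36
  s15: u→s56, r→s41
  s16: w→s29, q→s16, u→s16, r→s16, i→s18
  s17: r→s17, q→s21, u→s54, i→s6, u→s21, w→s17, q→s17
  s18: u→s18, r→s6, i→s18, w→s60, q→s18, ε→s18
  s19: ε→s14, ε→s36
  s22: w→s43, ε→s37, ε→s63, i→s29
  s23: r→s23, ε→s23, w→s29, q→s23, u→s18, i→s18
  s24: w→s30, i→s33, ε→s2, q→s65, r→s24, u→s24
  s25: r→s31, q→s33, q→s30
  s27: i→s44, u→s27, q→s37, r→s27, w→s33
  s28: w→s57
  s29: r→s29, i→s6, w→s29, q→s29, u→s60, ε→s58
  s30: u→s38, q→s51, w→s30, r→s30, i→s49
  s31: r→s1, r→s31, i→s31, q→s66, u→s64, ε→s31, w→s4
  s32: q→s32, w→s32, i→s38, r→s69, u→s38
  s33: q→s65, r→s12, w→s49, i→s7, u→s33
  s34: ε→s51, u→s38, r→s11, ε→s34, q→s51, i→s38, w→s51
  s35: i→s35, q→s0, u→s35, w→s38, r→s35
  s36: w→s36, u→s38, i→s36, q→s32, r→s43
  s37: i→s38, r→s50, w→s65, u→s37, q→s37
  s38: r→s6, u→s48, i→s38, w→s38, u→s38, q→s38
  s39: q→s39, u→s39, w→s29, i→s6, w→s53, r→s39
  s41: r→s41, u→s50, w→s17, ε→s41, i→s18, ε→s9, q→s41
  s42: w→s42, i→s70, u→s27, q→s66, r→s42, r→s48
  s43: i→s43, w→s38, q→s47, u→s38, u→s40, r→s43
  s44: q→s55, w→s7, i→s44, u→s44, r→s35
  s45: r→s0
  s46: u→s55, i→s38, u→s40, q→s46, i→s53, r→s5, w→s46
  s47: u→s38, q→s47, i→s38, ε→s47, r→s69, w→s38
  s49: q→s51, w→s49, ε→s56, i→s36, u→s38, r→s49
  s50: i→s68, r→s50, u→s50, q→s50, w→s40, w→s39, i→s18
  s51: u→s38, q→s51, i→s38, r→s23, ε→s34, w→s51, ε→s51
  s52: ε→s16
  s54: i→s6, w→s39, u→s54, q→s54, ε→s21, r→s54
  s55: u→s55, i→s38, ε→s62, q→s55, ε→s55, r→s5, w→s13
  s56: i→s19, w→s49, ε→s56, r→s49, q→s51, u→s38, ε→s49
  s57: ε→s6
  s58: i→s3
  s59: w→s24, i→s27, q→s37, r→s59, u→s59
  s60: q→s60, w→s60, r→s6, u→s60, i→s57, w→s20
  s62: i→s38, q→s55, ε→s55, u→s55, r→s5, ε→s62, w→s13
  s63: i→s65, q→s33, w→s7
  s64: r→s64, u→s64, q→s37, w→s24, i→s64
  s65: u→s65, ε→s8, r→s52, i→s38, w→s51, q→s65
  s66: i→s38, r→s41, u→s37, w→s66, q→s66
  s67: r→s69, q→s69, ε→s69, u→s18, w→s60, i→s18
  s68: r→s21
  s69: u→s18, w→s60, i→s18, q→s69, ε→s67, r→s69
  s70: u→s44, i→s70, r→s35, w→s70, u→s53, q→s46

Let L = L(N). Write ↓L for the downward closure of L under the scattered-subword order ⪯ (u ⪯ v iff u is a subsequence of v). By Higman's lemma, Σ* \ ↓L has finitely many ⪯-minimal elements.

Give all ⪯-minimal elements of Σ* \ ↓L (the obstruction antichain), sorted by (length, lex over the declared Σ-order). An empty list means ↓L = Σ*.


min(Σ*\↓L) = [qir, qrwi, uwwur, wiirwr].

|Q|=71, |F|=46, |δ|=302 (39 ε).
min D↑ (40 st, q0=0, F={10}): 0:i→0,r→0,q→1,u→2,w→3 1:i→4,r→5,q→1,u→6,w→1 2:i→2,r→2,q→6,u→2,w→7 3:i→8,r→3,q→1,u→9,w→3 4:i→4,r→10,q→4,u→4,w→4 5:i→11,r→5,q→5,u→12,w→13 6:i→4,r→12,q→6,u→6,w→14 7:i→15,r→7,q→14,u→7,w→16 8:i→17,r→8,q→1,u→18,w→8 9:i→18,r→9,q→6,u→9,w→7 10:i→10,r→10,q→10,u→10,w→10 11:i→11,r→10,q→11,u→11,w→19 12:i→11,r→12,q→12,u→12,w→20 13:i→10,r→13,q→13,u→21,w→13 14:i→4,r→22,q→14,u→14,w→23 15:i→24,r→15,q→14,u→15,w→25 16:i→25,r→16,q→23,u→4,w→16 17:i→17,r→26,q→27,u→28,w→17 18:i→28,r→18,q→6,u→18,w→15 19:i→10,r→10,q→19,u→19,w→19 20:i→10,r→20,q→20,u→20,w→29 21:i→10,r→21,q→21,u→21,w→20 22:i→11,r→22,q→22,u→22,w→29 23:i→4,r→30,q→23,u→4,w→23 24:i→24,r→26,q→31,u→24,w→32 25:i→32,r→25,q→23,u→4,w→25 26:i→26,r→26,q→33,u→26,w→4 27:i→4,r→34,q→27,u→35,w→27 28:i→28,r→26,q→35,u→28,w→24 29:i→10,r→29,q→29,u→19,w→29 30:i→11,r→30,q→30,u→11,w→29 31:i→4,r→34,q→31,u→31,w→36 32:i→32,r→37,q→36,u→4,w→32 33:i→4,r→34,q→33,u→33,w→4 34:i→11,r→34,q→34,u→34,w→19 35:i→4,r→34,q→35,u→35,w→31 36:i→4,r→38,q→36,u→4,w→36 37:i→37,r→37,q→39,u→4,w→4 38:i→11,r→38,q→38,u→11,w→19 39:i→4,r→38,q→39,u→4,w→4 (ε-aug+det+¬).
'qir': |S_i|=[62, 41, 12, 3] end={s21,s48,s6} — reject; 3/3 deletions ∈↓L.
'qrwi': run [62, 41, 27, 15, 5] end={s1,s3,s48,s57,s6} ∉↓L; 4/4 del acc.
'uwwur': |S_i|=[62, 53, 42, 28, 8, 2] end={s48,s6} rej; 5/5 del acc.
'wiirwr': run [62, 60, 55, 31, 16, 6, 2] end={s48,s6} ∉↓L; 6/6 single-dels accept.
4 words, ⪯-incomp.
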